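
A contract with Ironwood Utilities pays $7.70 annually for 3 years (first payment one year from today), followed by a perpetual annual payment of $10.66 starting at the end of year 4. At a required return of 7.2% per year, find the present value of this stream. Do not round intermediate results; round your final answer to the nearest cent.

PV of 3-year annuity: $7.70 × [1 − (1+0.072)^−3] / 0.072 = 20.13362
Perpetuity value at year 3: $10.66 / 0.072 = 148.05556
PV of perpetuity: 148.05556 / (1+0.072)^3 = 120.18226
Total PV = 20.13362 + 120.18226 = 140.31588

$140.32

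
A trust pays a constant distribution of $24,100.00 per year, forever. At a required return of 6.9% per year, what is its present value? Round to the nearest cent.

$349275.36

Level perpetuity: PV = C / r = $24,100.00 / 0.069 = $349,275.36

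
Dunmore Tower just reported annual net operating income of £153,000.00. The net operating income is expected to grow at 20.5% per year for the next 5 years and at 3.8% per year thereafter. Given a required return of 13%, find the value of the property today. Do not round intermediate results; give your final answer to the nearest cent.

D_1 = 184365.00000
D_2 = 222159.82500
D_3 = 267702.58912
D_4 = 322581.61990
D_5 = 388710.85197
Terminal value at year 5: TV = D_5×(1+g_2)/(r−g_2) = 403481.86435/0.092 = 4385672.43858
P_0 = D_1/(1+r)^1 + D_2/(1+r)^2 + D_3/(1+r)^3 + D_4/(1+r)^4 + D_5/(1+r)^5 + TV/(1+r)^5
    = 163154.86726 + 173983.73013 + 185531.32284 + 197845.34869 + 210976.67714 + 2380367.29208 = 3311859.23812

£3311859.24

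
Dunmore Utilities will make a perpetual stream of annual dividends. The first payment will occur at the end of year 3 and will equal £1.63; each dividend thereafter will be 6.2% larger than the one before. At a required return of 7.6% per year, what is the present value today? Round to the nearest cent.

£100.56

Value at end of year 2: C₁ / (r − g) = £1.63 / (0.076 − 0.062) = £116.4286
Discount to today: PV = £116.4286 / (1 + 0.076)^2 = £116.4286 / 1.157776 = £100.56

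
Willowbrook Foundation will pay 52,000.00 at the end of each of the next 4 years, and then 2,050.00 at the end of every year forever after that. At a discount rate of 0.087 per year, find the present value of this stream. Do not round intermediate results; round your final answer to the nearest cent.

186458.58

PV of 4-year annuity: 52,000.00 × [1 − (1+0.087)^−4] / 0.087 = 169580.75717
Perpetuity value at year 4: 2,050.00 / 0.087 = 23563.21839
PV of perpetuity: 23563.21839 / (1+0.087)^4 = 16877.82316
Total PV = 169580.75717 + 16877.82316 = 186458.58032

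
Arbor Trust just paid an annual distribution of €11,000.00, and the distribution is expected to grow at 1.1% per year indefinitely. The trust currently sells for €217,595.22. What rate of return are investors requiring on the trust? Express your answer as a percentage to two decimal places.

6.21%

D₁ = €11,000.00 × 1.011 = €11,121.0000
P = D₁/(r − g) ⇒ r = D₁/P + g = €11,121.0000/€217,595.22 + 0.011 = 0.051109 + 0.011 = 0.062109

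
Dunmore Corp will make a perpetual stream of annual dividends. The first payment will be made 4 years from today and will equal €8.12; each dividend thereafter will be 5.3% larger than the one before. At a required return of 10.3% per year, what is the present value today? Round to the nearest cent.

€121.02

Value at end of year 3: C₁ / (r − g) = €8.12 / (0.103 − 0.053) = €162.4000
Discount to today: PV = €162.4000 / (1 + 0.103)^3 = €162.4000 / 1.341920 = €121.02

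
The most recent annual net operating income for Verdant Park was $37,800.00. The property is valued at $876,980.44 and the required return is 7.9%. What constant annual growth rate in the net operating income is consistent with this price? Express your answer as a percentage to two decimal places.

3.44%

P = D₀(1+g)/(r−g) ⇒ P(r−g) = D₀(1+g) ⇒ g(P+D₀) = P·r − D₀
g = (P·r − D₀)/(P + D₀) = ($876,980.44×0.079 − $37,800.00) / ($876,980.44 + $37,800.00) = 0.034414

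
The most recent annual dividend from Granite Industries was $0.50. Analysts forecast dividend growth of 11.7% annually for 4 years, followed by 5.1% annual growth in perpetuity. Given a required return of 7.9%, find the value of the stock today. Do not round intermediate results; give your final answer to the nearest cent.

D_1 = 0.55850
D_2 = 0.62384
D_3 = 0.69683
D_4 = 0.77836
Terminal value at year 4: TV = D_4×(1+g_2)/(r−g_2) = 0.81806/0.028 = 29.21645
P_0 = D_1/(1+r)^1 + D_2/(1+r)^2 + D_3/(1+r)^3 + D_4/(1+r)^4 + TV/(1+r)^4
    = 0.51761 + 0.53584 + 0.55471 + 0.57424 + 21.55468 = 23.73708

$23.74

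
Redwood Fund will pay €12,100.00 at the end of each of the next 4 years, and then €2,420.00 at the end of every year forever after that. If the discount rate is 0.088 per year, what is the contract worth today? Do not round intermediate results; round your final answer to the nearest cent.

€58998.65

PV of 4-year annuity: €12,100.00 × [1 − (1+0.088)^−4] / 0.088 = 39373.31741
Perpetuity value at year 4: €2,420.00 / 0.088 = 27500.00000
PV of perpetuity: 27500.00000 / (1+0.088)^4 = 19625.33652
Total PV = 39373.31741 + 19625.33652 = 58998.65393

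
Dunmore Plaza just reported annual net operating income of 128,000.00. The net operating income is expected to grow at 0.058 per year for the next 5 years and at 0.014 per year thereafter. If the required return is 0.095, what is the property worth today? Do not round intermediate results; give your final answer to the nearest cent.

1927310.80

D_1 = 135424.00000
D_2 = 143278.59200
D_3 = 151588.75034
D_4 = 160380.89786
D_5 = 169682.98993
Terminal value at year 5: TV = D_5×(1+g_2)/(r−g_2) = 172058.55179/0.081 = 2124179.65173
P_0 = D_1/(1+r)^1 + D_2/(1+r)^2 + D_3/(1+r)^3 + D_4/(1+r)^4 + D_5/(1+r)^5 + TV/(1+r)^5
    = 123674.88584 + 119495.91710 + 115458.15552 + 111556.82971 + 107787.32953 + 1349337.68081 = 1927310.79851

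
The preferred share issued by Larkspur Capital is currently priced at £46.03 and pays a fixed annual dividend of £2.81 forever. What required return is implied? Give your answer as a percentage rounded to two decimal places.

6.10%

P = C/r ⇒ r = C/P = £2.81/£46.03 = 0.061047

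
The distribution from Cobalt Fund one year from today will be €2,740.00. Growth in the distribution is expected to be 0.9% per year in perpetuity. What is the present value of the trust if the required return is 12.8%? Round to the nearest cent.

€23025.21

Growing perpetuity: P = D₁ / (r − g) = €2,740.0000 / (0.128 − 0.009) = €23,025.21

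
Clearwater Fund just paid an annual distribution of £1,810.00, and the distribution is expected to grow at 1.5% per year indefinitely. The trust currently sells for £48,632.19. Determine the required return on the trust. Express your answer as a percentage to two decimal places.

D₁ = £1,810.00 × 1.015 = £1,837.1500
P = D₁/(r − g) ⇒ r = D₁/P + g = £1,837.1500/£48,632.19 + 0.015 = 0.037776 + 0.015 = 0.052776

5.28%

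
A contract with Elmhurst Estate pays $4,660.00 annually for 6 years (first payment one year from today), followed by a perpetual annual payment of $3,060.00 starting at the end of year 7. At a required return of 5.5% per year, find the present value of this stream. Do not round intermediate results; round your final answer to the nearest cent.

$63629.21

PV of 6-year annuity: $4,660.00 × [1 − (1+0.055)^−6] / 0.055 = 23279.17124
Perpetuity value at year 6: $3,060.00 / 0.055 = 55636.36364
PV of perpetuity: 55636.36364 / (1+0.055)^6 = 40350.04089
Total PV = 23279.17124 + 40350.04089 = 63629.21213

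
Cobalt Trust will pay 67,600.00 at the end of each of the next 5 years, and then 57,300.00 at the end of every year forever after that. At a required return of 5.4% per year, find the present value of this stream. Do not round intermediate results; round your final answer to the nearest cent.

PV of 5-year annuity: 67,600.00 × [1 − (1+0.054)^−5] / 0.054 = 289464.55525
Perpetuity value at year 5: 57,300.00 / 0.054 = 1061111.11111
PV of perpetuity: 1061111.11111 / (1+0.054)^5 = 815751.36236
Total PV = 289464.55525 + 815751.36236 = 1105215.91761

1105215.92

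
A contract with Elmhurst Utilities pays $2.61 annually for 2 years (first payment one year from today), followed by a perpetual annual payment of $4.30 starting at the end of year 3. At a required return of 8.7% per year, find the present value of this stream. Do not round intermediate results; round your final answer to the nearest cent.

$46.44

PV of 2-year annuity: $2.61 × [1 − (1+0.087)^−2] / 0.087 = 4.61003
Perpetuity value at year 2: $4.30 / 0.087 = 49.42529
PV of perpetuity: 49.42529 / (1+0.087)^2 = 41.83022
Total PV = 4.61003 + 41.83022 = 46.44025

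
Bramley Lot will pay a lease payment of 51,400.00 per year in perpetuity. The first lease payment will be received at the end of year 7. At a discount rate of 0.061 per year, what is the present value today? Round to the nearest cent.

590664.65

Value at end of year 6: C / r = 51,400.00 / 0.061 = 842,622.9508
Discount to today: PV = 842,622.9508 / (1 + 0.061)^6 = 842,622.9508 / 1.426567 = 590,664.65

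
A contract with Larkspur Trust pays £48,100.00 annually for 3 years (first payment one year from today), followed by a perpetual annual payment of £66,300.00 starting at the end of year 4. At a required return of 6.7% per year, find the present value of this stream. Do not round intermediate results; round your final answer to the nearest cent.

PV of 3-year annuity: £48,100.00 × [1 − (1+0.067)^−3] / 0.067 = 126924.68931
Perpetuity value at year 3: £66,300.00 / 0.067 = 989552.23881
PV of perpetuity: 989552.23881 / (1+0.067)^3 = 814601.99138
Total PV = 126924.68931 + 814601.99138 = 941526.68069

£941526.68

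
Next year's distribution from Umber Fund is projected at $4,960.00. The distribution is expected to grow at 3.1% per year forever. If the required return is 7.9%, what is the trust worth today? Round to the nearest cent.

$103333.33

Growing perpetuity: P = D₁ / (r − g) = $4,960.0000 / (0.079 − 0.031) = $103,333.33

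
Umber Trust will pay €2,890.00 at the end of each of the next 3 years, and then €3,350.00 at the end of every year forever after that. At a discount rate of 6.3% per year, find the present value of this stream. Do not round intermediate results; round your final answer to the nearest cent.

PV of 3-year annuity: €2,890.00 × [1 − (1+0.063)^−3] / 0.063 = 7682.32633
Perpetuity value at year 3: €3,350.00 / 0.063 = 53174.60317
PV of perpetuity: 53174.60317 / (1+0.063)^3 = 44269.48442
Total PV = 7682.32633 + 44269.48442 = 51951.81075

€51951.81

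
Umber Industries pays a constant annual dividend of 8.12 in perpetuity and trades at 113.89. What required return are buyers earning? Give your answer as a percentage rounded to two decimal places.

7.13%

P = C/r ⇒ r = C/P = 8.12/113.89 = 0.071297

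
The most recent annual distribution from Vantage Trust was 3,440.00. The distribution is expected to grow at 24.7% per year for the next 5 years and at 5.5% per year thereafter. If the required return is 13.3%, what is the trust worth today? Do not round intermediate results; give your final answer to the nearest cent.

D_1 = 4289.68000
D_2 = 5349.23096
D_3 = 6670.49101
D_4 = 8318.10229
D_5 = 10372.67355
Terminal value at year 5: TV = D_5×(1+g_2)/(r−g_2) = 10943.17060/0.078 = 140297.05892
P_0 = D_1/(1+r)^1 + D_2/(1+r)^2 + D_3/(1+r)^3 + D_4/(1+r)^4 + D_5/(1+r)^5 + TV/(1+r)^5
    = 3786.12533 + 4167.07704 + 4586.35929 + 5047.82880 + 5555.73037 + 75144.81465 = 98287.93548

98287.94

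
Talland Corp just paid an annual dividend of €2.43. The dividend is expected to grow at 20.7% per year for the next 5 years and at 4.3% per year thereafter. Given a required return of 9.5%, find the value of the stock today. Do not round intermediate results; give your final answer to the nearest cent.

D_1 = 2.93301
D_2 = 3.54014
D_3 = 4.27295
D_4 = 5.15745
D_5 = 6.22505
Terminal value at year 5: TV = D_5×(1+g_2)/(r−g_2) = 6.49272/0.052 = 124.86007
P_0 = D_1/(1+r)^1 + D_2/(1+r)^2 + D_3/(1+r)^3 + D_4/(1+r)^4 + D_5/(1+r)^5 + TV/(1+r)^5
    = 2.67855 + 2.95252 + 3.25451 + 3.58739 + 3.95432 + 79.31457 = 95.74186

€95.74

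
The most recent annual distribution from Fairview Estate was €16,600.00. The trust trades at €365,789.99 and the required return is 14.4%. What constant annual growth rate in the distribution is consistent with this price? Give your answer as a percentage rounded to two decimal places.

9.43%

P = D₀(1+g)/(r−g) ⇒ P(r−g) = D₀(1+g) ⇒ g(P+D₀) = P·r − D₀
g = (P·r − D₀)/(P + D₀) = (€365,789.99×0.144 − €16,600.00) / (€365,789.99 + €16,600.00) = 0.094338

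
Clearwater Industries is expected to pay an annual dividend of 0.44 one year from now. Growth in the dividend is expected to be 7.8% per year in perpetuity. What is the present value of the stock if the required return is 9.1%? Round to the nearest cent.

Growing perpetuity: P = D₁ / (r − g) = 0.4400 / (0.091 − 0.078) = 33.85

33.85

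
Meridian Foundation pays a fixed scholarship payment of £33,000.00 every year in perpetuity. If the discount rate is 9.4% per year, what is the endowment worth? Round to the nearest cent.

£351063.83

Level perpetuity: PV = C / r = £33,000.00 / 0.094 = £351,063.83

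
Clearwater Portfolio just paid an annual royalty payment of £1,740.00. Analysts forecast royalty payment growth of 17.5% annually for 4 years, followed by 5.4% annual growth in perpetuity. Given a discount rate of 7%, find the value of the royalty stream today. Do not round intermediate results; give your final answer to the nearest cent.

D_1 = 2044.50000
D_2 = 2402.28750
D_3 = 2822.68781
D_4 = 3316.65818
Terminal value at year 4: TV = D_4×(1+g_2)/(r−g_2) = 3495.75772/0.016 = 218484.85759
P_0 = D_1/(1+r)^1 + D_2/(1+r)^2 + D_3/(1+r)^3 + D_4/(1+r)^4 + TV/(1+r)^4
    = 1910.74766 + 2098.25094 + 2304.15407 + 2530.26265 + 166681.05176 = 175524.46707

£175524.47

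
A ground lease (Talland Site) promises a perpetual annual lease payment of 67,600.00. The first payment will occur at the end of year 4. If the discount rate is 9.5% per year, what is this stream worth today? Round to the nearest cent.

541976.85

Value at end of year 3: C / r = 67,600.00 / 0.095 = 711,578.9474
Discount to today: PV = 711,578.9474 / (1 + 0.095)^3 = 711,578.9474 / 1.312932 = 541,976.85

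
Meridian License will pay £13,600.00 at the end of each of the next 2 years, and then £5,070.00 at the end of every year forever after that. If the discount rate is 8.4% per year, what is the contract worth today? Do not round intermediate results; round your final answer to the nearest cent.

PV of 2-year annuity: £13,600.00 × [1 − (1+0.084)^−2] / 0.084 = 24120.04194
Perpetuity value at year 2: £5,070.00 / 0.084 = 60357.14286
PV of perpetuity: 60357.14286 / (1+0.084)^2 = 51365.33311
Total PV = 24120.04194 + 51365.33311 = 75485.37504

£75485.38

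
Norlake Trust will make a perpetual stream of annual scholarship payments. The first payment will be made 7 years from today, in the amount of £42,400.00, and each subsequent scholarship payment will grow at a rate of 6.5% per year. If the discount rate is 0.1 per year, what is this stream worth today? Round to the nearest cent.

Value at end of year 6: C₁ / (r − g) = £42,400.00 / (0.1 − 0.065) = £1,211,428.5714
Discount to today: PV = £1,211,428.5714 / (1 + 0.1)^6 = £1,211,428.5714 / 1.771561 = £683,819.85

£683819.85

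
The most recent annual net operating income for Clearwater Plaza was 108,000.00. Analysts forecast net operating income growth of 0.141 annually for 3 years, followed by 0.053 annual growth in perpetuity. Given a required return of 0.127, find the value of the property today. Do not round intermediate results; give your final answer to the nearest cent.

D_1 = 123228.00000
D_2 = 140603.14800
D_3 = 160428.19187
Terminal value at year 3: TV = D_3×(1+g_2)/(r−g_2) = 168930.88604/0.074 = 2282849.81131
P_0 = D_1/(1+r)^1 + D_2/(1+r)^2 + D_3/(1+r)^3 + TV/(1+r)^3
    = 109341.61491 + 110699.89584 + 112075.04982 + 1594797.66843 = 1926914.22899

1926914.23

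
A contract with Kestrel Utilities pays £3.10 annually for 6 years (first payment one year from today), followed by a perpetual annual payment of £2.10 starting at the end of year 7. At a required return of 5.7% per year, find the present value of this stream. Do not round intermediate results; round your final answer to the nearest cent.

PV of 6-year annuity: £3.10 × [1 − (1+0.057)^−6] / 0.057 = 15.38845
Perpetuity value at year 6: £2.10 / 0.057 = 36.84211
PV of perpetuity: 36.84211 / (1+0.057)^6 = 26.41767
Total PV = 15.38845 + 26.41767 = 41.80612

£41.81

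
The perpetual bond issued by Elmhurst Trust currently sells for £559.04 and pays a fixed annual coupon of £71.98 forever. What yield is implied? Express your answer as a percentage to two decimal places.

P = C/r ⇒ r = C/P = £71.98/£559.04 = 0.128756

12.88%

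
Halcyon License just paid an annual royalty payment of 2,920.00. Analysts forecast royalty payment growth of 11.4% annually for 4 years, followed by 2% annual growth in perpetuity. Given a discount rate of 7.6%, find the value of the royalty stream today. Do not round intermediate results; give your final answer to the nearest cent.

D_1 = 3252.88000
D_2 = 3623.70832
D_3 = 4036.81107
D_4 = 4497.00753
Terminal value at year 4: TV = D_4×(1+g_2)/(r−g_2) = 4586.94768/0.056 = 81909.78002
P_0 = D_1/(1+r)^1 + D_2/(1+r)^2 + D_3/(1+r)^3 + D_4/(1+r)^4 + TV/(1+r)^4
    = 3023.12268 + 3129.88723 + 3240.42228 + 3354.86099 + 61106.39657 = 73854.68975

73854.69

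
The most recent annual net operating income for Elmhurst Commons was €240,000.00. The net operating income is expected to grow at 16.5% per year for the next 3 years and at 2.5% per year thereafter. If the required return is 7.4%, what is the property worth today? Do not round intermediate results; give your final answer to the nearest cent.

€7256775.56

D_1 = 279600.00000
D_2 = 325734.00000
D_3 = 379480.11000
Terminal value at year 3: TV = D_3×(1+g_2)/(r−g_2) = 388967.11275/0.049 = 7938104.34184
P_0 = D_1/(1+r)^1 + D_2/(1+r)^2 + D_3/(1+r)^3 + TV/(1+r)^3
    = 260335.19553 + 282393.39180 + 306320.57863 + 6407726.38968 = 7256775.55564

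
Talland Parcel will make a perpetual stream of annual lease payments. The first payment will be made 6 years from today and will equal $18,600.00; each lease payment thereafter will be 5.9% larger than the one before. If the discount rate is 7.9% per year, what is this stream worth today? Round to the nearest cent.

$635880.82

Value at end of year 5: C₁ / (r − g) = $18,600.00 / (0.079 − 0.059) = $930,000.0000
Discount to today: PV = $930,000.0000 / (1 + 0.079)^5 = $930,000.0000 / 1.462538 = $635,880.82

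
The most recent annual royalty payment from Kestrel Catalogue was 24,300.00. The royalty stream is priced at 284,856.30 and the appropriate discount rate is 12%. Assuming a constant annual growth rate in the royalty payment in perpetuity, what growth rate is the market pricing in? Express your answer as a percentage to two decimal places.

3.20%

P = D₀(1+g)/(r−g) ⇒ P(r−g) = D₀(1+g) ⇒ g(P+D₀) = P·r − D₀
g = (P·r − D₀)/(P + D₀) = (284,856.30×0.12 − 24,300.00) / (284,856.30 + 24,300.00) = 0.031967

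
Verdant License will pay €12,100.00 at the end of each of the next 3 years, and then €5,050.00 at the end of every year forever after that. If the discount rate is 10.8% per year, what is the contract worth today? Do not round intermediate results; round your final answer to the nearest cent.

€64047.55

PV of 3-year annuity: €12,100.00 × [1 − (1+0.108)^−3] / 0.108 = 29672.10704
Perpetuity value at year 3: €5,050.00 / 0.108 = 46759.25926
PV of perpetuity: 46759.25926 / (1+0.108)^3 = 34375.44599
Total PV = 29672.10704 + 34375.44599 = 64047.55303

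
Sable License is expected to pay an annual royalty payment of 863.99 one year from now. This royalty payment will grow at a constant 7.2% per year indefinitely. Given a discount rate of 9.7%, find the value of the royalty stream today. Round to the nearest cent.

Growing perpetuity: P = D₁ / (r − g) = 863.9900 / (0.097 − 0.072) = 34,559.60

34559.60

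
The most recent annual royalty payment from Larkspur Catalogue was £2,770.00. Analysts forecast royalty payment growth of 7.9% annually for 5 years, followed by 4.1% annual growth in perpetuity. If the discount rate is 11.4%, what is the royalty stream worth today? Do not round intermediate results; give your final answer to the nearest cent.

D_1 = 2988.83000
D_2 = 3224.94757
D_3 = 3479.71843
D_4 = 3754.61618
D_5 = 4051.23086
Terminal value at year 5: TV = D_5×(1+g_2)/(r−g_2) = 4217.33133/0.073 = 57771.66202
P_0 = D_1/(1+r)^1 + D_2/(1+r)^2 + D_3/(1+r)^3 + D_4/(1+r)^4 + D_5/(1+r)^5 + TV/(1+r)^5
    = 2682.97127 + 2598.67685 + 2517.03080 + 2437.94994 + 2361.35367 + 33673.55030 = 46271.53284

£46271.53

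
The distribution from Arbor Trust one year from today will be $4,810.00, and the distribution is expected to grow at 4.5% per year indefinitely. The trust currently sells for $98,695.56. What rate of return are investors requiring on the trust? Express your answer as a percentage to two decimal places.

P = D₁/(r − g) ⇒ r = D₁/P + g = $4,810.0000/$98,695.56 + 0.045 = 0.048736 + 0.045 = 0.093736

9.37%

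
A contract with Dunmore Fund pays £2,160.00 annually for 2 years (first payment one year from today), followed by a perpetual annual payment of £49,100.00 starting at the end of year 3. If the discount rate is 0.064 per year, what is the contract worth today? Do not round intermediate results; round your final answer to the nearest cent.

PV of 2-year annuity: £2,160.00 × [1 − (1+0.064)^−2] / 0.064 = 3938.04059
Perpetuity value at year 2: £49,100.00 / 0.064 = 767187.50000
PV of perpetuity: 767187.50000 / (1+0.064)^2 = 677670.00325
Total PV = 3938.04059 + 677670.00325 = 681608.04384

£681608.04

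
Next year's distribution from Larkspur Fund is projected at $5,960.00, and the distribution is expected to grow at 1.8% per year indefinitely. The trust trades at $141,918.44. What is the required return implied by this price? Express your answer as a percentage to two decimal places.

P = D₁/(r − g) ⇒ r = D₁/P + g = $5,960.0000/$141,918.44 + 0.018 = 0.041996 + 0.018 = 0.059996

6.00%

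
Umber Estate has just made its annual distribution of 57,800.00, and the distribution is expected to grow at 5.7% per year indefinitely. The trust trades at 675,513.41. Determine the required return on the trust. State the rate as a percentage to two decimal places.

14.74%

D₁ = 57,800.00 × 1.057 = 61,094.6000
P = D₁/(r − g) ⇒ r = D₁/P + g = 61,094.6000/675,513.41 + 0.057 = 0.090442 + 0.057 = 0.147442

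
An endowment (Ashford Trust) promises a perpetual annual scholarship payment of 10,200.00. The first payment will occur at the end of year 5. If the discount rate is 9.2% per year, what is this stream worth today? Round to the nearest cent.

Value at end of year 4: C / r = 10,200.00 / 0.092 = 110,869.5652
Discount to today: PV = 110,869.5652 / (1 + 0.092)^4 = 110,869.5652 / 1.421970 = 77,968.97

77968.97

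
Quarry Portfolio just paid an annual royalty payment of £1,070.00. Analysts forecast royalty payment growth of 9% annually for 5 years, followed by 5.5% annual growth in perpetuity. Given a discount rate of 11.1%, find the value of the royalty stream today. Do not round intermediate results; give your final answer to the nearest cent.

D_1 = 1166.30000
D_2 = 1271.26700
D_3 = 1385.68103
D_4 = 1510.39232
D_5 = 1646.32763
Terminal value at year 5: TV = D_5×(1+g_2)/(r−g_2) = 1736.87565/0.056 = 31015.63663
P_0 = D_1/(1+r)^1 + D_2/(1+r)^2 + D_3/(1+r)^3 + D_4/(1+r)^4 + D_5/(1+r)^5 + TV/(1+r)^5
    = 1049.77498 + 1029.93225 + 1010.46458 + 991.36489 + 972.62622 + 18323.58324 = 23377.74615

£23377.75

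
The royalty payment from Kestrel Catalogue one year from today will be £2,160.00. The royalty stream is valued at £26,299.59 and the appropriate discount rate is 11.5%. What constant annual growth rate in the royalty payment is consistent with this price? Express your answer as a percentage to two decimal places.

P = D₁/(r−g) ⇒ g = r − D₁/P = 0.115 − £2,160.00/£26,299.59 = 0.032869

3.29%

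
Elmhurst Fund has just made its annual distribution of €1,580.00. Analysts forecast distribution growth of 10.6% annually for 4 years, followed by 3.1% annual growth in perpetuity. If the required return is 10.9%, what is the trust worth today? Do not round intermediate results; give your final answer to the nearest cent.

€26936.67

D_1 = 1747.48000
D_2 = 1932.71288
D_3 = 2137.58045
D_4 = 2364.16397
Terminal value at year 4: TV = D_4×(1+g_2)/(r−g_2) = 2437.45306/0.078 = 31249.39815
P_0 = D_1/(1+r)^1 + D_2/(1+r)^2 + D_3/(1+r)^3 + D_4/(1+r)^4 + TV/(1+r)^4
    = 1575.72588 + 1571.46332 + 1567.21229 + 1562.97276 + 20659.29385 = 26936.66810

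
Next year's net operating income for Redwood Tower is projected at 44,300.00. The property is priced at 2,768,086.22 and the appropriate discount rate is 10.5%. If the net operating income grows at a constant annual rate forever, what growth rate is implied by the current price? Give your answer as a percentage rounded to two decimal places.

P = D₁/(r−g) ⇒ g = r − D₁/P = 0.105 − 44,300.00/2,768,086.22 = 0.088996

8.90%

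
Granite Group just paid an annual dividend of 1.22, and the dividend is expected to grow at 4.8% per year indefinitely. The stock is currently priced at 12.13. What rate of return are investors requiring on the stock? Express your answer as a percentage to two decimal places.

15.34%

D₁ = 1.22 × 1.048 = 1.2786
P = D₁/(r − g) ⇒ r = D₁/P + g = 1.2786/12.13 + 0.048 = 0.105405 + 0.048 = 0.153405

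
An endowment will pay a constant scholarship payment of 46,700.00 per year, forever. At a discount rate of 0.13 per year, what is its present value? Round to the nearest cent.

359230.77

Level perpetuity: PV = C / r = 46,700.00 / 0.13 = 359,230.77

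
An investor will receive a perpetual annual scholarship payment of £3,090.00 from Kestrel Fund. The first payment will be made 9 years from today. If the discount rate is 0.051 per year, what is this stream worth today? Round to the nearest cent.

Value at end of year 8: C / r = £3,090.00 / 0.051 = £60,588.2353
Discount to today: PV = £60,588.2353 / (1 + 0.051)^8 = £60,588.2353 / 1.488750 = £40,697.39

£40697.39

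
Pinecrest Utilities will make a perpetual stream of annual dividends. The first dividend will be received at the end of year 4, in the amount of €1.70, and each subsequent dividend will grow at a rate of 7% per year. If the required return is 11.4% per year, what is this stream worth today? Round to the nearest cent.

Value at end of year 3: C₁ / (r − g) = €1.70 / (0.114 − 0.07) = €38.6364
Discount to today: PV = €38.6364 / (1 + 0.114)^3 = €38.6364 / 1.382470 = €27.95

€27.95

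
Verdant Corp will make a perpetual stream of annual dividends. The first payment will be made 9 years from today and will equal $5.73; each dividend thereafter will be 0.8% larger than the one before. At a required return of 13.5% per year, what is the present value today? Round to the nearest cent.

Value at end of year 8: C₁ / (r − g) = $5.73 / (0.135 − 0.008) = $45.1181
Discount to today: PV = $45.1181 / (1 + 0.135)^8 = $45.1181 / 2.754019 = $16.38

$16.38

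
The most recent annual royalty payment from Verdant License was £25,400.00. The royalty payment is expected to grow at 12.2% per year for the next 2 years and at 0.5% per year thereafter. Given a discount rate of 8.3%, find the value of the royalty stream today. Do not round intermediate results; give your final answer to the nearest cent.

£404841.25

D_1 = 28498.80000
D_2 = 31975.65360
Terminal value at year 2: TV = D_2×(1+g_2)/(r−g_2) = 32135.53187/0.078 = 411993.99831
P_0 = D_1/(1+r)^1 + D_2/(1+r)^2 + TV/(1+r)^2
    = 26314.68144 + 27262.30155 + 351264.26994 = 404841.25293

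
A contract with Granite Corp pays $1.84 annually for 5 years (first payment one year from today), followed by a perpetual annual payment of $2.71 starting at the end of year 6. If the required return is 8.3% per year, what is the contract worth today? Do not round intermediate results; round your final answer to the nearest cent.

$29.20

PV of 5-year annuity: $1.84 × [1 − (1+0.083)^−5] / 0.083 = 7.28886
Perpetuity value at year 5: $2.71 / 0.083 = 32.65060
PV of perpetuity: 32.65060 / (1+0.083)^5 = 21.91538
Total PV = 7.28886 + 21.91538 = 29.20424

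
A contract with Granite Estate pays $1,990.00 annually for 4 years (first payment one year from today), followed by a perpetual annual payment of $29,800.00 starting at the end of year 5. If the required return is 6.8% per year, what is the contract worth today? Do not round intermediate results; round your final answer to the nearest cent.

PV of 4-year annuity: $1,990.00 × [1 − (1+0.068)^−4] / 0.068 = 6771.09630
Perpetuity value at year 4: $29,800.00 / 0.068 = 438235.29412
PV of perpetuity: 438235.29412 / (1+0.068)^4 = 336838.97769
Total PV = 6771.09630 + 336838.97769 = 343610.07399

$343610.07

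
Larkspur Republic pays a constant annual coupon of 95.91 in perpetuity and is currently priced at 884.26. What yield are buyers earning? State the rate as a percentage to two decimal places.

P = C/r ⇒ r = C/P = 95.91/884.26 = 0.108464

10.85%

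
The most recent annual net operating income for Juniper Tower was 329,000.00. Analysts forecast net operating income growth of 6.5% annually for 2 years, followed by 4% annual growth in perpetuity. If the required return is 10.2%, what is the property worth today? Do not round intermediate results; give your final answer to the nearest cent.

D_1 = 350385.00000
D_2 = 373160.02500
Terminal value at year 2: TV = D_2×(1+g_2)/(r−g_2) = 388086.42600/0.062 = 6259458.48387
P_0 = D_1/(1+r)^1 + D_2/(1+r)^2 + TV/(1+r)^2
    = 317953.72051 + 307278.32336 + 5154346.06924 = 5779578.11311

5779578.11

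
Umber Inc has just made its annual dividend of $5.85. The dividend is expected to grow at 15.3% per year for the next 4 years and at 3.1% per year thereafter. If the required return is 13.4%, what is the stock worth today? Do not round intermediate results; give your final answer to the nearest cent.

$86.98

D_1 = 6.74505
D_2 = 7.77704
D_3 = 8.96693
D_4 = 10.33887
Terminal value at year 4: TV = D_4×(1+g_2)/(r−g_2) = 10.65938/0.103 = 103.48908
P_0 = D_1/(1+r)^1 + D_2/(1+r)^2 + D_3/(1+r)^3 + D_4/(1+r)^4 + TV/(1+r)^4
    = 5.94802 + 6.04767 + 6.14900 + 6.25203 + 62.58097 = 86.97769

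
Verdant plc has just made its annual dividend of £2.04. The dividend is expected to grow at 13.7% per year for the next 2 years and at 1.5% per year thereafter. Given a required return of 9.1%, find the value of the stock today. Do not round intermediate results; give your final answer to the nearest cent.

D_1 = 2.31948
D_2 = 2.63725
Terminal value at year 2: TV = D_2×(1+g_2)/(r−g_2) = 2.67681/0.076 = 35.22115
P_0 = D_1/(1+r)^1 + D_2/(1+r)^2 + TV/(1+r)^2
    = 2.12601 + 2.21565 + 29.59062 = 33.93228

£33.93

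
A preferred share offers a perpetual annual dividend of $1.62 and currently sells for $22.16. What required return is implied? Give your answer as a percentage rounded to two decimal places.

7.31%

P = C/r ⇒ r = C/P = $1.62/$22.16 = 0.073105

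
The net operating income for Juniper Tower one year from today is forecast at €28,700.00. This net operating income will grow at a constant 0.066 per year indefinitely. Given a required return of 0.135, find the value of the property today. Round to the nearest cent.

Growing perpetuity: P = D₁ / (r − g) = €28,700.0000 / (0.135 − 0.066) = €415,942.03

€415942.03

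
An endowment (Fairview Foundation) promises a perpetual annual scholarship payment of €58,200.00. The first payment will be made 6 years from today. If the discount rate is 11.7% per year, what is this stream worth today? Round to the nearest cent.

Value at end of year 5: C / r = €58,200.00 / 0.117 = €497,435.8974
Discount to today: PV = €497,435.8974 / (1 + 0.117)^5 = €497,435.8974 / 1.738865 = €286,069.30

€286069.30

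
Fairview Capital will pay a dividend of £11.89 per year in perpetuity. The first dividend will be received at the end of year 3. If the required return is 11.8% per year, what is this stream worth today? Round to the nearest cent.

£80.62

Value at end of year 2: C / r = £11.89 / 0.118 = £100.7627
Discount to today: PV = £100.7627 / (1 + 0.118)^2 = £100.7627 / 1.249924 = £80.62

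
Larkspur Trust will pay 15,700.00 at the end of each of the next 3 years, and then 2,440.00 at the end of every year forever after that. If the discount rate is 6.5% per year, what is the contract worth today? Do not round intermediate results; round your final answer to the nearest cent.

PV of 3-year annuity: 15,700.00 × [1 − (1+0.065)^−3] / 0.065 = 41581.06552
Perpetuity value at year 3: 2,440.00 / 0.065 = 37538.46154
PV of perpetuity: 37538.46154 / (1+0.065)^3 = 31076.18129
Total PV = 41581.06552 + 31076.18129 = 72657.24681

72657.25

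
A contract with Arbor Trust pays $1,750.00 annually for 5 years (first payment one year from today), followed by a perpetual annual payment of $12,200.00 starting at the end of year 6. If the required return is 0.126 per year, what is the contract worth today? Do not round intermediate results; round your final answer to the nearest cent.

PV of 5-year annuity: $1,750.00 × [1 − (1+0.126)^−5] / 0.126 = 6215.70598
Perpetuity value at year 5: $12,200.00 / 0.126 = 96825.39683
PV of perpetuity: 96825.39683 / (1+0.126)^5 = 53493.04659
Total PV = 6215.70598 + 53493.04659 = 59708.75257

$59708.75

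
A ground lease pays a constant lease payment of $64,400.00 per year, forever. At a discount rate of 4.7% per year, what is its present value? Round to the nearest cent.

$1370212.77

Level perpetuity: PV = C / r = $64,400.00 / 0.047 = $1,370,212.77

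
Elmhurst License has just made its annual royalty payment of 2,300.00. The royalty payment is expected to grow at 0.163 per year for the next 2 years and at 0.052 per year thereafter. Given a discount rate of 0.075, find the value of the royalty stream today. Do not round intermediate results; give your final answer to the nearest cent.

128308.65

D_1 = 2674.90000
D_2 = 3110.90870
Terminal value at year 2: TV = D_2×(1+g_2)/(r−g_2) = 3272.67595/0.023 = 142290.25880
P_0 = D_1/(1+r)^1 + D_2/(1+r)^2 + TV/(1+r)^2
    = 2488.27907 + 2691.97075 + 123128.40134 = 128308.65116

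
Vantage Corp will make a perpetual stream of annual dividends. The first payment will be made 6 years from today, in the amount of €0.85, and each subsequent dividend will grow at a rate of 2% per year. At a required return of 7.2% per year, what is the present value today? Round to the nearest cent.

€11.55

Value at end of year 5: C₁ / (r − g) = €0.85 / (0.072 − 0.02) = €16.3462
Discount to today: PV = €16.3462 / (1 + 0.072)^5 = €16.3462 / 1.415709 = €11.55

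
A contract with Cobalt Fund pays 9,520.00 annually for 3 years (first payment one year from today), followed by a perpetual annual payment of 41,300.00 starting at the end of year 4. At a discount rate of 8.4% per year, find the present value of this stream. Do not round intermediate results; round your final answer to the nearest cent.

410354.06

PV of 3-year annuity: 9,520.00 × [1 − (1+0.084)^−3] / 0.084 = 24357.96066
Perpetuity value at year 3: 41,300.00 / 0.084 = 491666.66667
PV of perpetuity: 491666.66667 / (1+0.084)^3 = 385996.10203
Total PV = 24357.96066 + 385996.10203 = 410354.06269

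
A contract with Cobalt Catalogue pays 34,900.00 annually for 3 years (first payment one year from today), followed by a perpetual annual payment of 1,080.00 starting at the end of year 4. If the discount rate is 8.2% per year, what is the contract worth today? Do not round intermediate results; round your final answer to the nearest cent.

100014.58

PV of 3-year annuity: 34,900.00 × [1 − (1+0.082)^−3] / 0.082 = 89617.09436
Perpetuity value at year 3: 1,080.00 / 0.082 = 13170.73171
PV of perpetuity: 13170.73171 / (1+0.082)^3 = 10397.48065
Total PV = 89617.09436 + 10397.48065 = 100014.57501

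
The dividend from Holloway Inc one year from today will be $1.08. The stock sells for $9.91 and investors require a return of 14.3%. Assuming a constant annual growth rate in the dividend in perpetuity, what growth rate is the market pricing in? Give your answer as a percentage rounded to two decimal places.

3.40%

P = D₁/(r−g) ⇒ g = r − D₁/P = 0.143 − $1.08/$9.91 = 0.034019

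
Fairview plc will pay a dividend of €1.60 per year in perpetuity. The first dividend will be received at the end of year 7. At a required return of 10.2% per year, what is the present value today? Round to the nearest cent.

€8.76

Value at end of year 6: C / r = €1.60 / 0.102 = €15.6863
Discount to today: PV = €15.6863 / (1 + 0.102)^6 = €15.6863 / 1.790975 = €8.76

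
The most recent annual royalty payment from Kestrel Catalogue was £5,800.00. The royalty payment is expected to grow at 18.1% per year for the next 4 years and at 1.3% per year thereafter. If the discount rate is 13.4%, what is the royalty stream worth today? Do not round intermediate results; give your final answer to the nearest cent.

£82827.07

D_1 = 6849.80000
D_2 = 8089.61380
D_3 = 9553.83390
D_4 = 11283.07783
Terminal value at year 4: TV = D_4×(1+g_2)/(r−g_2) = 11429.75785/0.121 = 94460.80864
P_0 = D_1/(1+r)^1 + D_2/(1+r)^2 + D_3/(1+r)^3 + D_4/(1+r)^4 + TV/(1+r)^4
    = 6040.38801 + 6290.73919 + 6551.46647 + 6822.99991 + 57121.47862 = 82827.07219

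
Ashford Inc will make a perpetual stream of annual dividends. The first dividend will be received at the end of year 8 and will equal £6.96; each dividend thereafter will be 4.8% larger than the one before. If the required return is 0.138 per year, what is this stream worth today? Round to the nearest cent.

£31.29

Value at end of year 7: C₁ / (r − g) = £6.96 / (0.138 − 0.048) = £77.3333
Discount to today: PV = £77.3333 / (1 + 0.138)^7 = £77.3333 / 2.471700 = £31.29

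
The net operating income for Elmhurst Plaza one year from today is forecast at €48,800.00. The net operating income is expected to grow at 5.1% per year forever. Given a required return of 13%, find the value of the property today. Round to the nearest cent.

Growing perpetuity: P = D₁ / (r − g) = €48,800.0000 / (0.13 − 0.051) = €617,721.52

€617721.52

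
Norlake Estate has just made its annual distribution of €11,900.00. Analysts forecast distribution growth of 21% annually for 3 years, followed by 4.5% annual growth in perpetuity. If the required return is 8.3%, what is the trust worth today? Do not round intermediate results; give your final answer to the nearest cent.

D_1 = 14399.00000
D_2 = 17422.79000
D_3 = 21081.57590
Terminal value at year 3: TV = D_3×(1+g_2)/(r−g_2) = 22030.24682/0.038 = 579743.33725
P_0 = D_1/(1+r)^1 + D_2/(1+r)^2 + D_3/(1+r)^3 + TV/(1+r)^3
    = 13295.47553 + 14854.59408 + 16596.54556 + 456405.00289 = 501151.61806

€501151.62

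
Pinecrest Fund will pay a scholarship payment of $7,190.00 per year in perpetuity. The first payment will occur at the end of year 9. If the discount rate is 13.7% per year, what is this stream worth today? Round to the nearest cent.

$18789.91

Value at end of year 8: C / r = $7,190.00 / 0.137 = $52,481.7518
Discount to today: PV = $52,481.7518 / (1 + 0.137)^8 = $52,481.7518 / 2.793082 = $18,789.91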